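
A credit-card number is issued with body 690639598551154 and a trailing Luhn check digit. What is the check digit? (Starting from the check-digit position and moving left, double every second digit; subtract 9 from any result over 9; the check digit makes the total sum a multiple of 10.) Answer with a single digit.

Partial digits right→left: 4 5 1 1 5 5 8 9 5 9 3 6 0 9 6
Double every second digit counting from the check-digit position (so the 1st, 3rd, 5th, ... of the partial from the right).
  doubled (with −9 where >9): 8 2 1 7 1 6 0 3 → sum 28
  kept as-is: 5 1 5 9 9 6 9 → sum 44
Total = 28 + 44 = 72.
Check digit = (10 − (72 mod 10)) mod 10 = 8.

8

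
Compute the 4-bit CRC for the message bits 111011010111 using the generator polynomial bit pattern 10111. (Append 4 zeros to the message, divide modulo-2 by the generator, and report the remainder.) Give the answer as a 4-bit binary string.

Append 4 zeros: 1110110101110000. Divide by 10111 (XOR where the leading bit is 1):
  pos 0: 11101 XOR 10111 = 01010
  pos 1: 10101 XOR 10111 = 00010
  pos 4: 10010 XOR 10111 = 00101
  pos 6: 10111 XOR 10111 = 00000
  pos 11: 10000 XOR 10111 = 00111
Remainder (last 4 bits) = 0111. This is the CRC / FCS.

0111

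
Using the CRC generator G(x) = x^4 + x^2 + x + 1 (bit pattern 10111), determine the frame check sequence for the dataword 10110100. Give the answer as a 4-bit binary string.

Append 4 zeros: 101101000000. Divide by 10111 (XOR where the leading bit is 1):
  pos 0: 10110 XOR 10111 = 00001
  pos 4: 11000 XOR 10111 = 01111
  pos 5: 11110 XOR 10111 = 01001
  pos 6: 10010 XOR 10111 = 00101
Remainder (last 4 bits) = 1010. This is the CRC / FCS.

1010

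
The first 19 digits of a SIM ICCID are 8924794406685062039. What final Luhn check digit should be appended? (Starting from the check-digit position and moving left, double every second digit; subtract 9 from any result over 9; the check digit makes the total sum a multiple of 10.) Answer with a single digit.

5

Partial digits right→left: 9 3 0 2 6 0 5 8 6 6 0 4 4 9 7 4 2 9 8
Double every second digit counting from the check-digit position (so the 1st, 3rd, 5th, ... of the partial from the right).
  doubled (with −9 where >9): 9 0 3 1 3 0 8 5 4 7 → sum 40
  kept as-is: 3 2 0 8 6 4 9 4 9 → sum 45
Total = 40 + 45 = 85.
Check digit = (10 − (85 mod 10)) mod 10 = 5.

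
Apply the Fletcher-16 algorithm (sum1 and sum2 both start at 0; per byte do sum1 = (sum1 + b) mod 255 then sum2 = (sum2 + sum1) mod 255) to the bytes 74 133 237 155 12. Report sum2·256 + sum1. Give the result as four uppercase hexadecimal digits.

9665

Running sums (mod 255):
  after byte 0 (74): sum1=74, sum2=74
  after byte 1 (133): sum1=207, sum2=26
  after byte 2 (237): sum1=189, sum2=215
  after byte 3 (155): sum1=89, sum2=49
  after byte 4 (12): sum1=101, sum2=150
Checksum = sum2·256 + sum1 = 150·256 + 101 = 38501 = 0x9665.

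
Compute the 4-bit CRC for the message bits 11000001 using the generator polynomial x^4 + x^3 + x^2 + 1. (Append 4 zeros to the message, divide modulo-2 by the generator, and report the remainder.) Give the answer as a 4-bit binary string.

Append 4 zeros: 110000010000. Divide by 11101 (XOR where the leading bit is 1):
  pos 0: 11000 XOR 11101 = 00101
  pos 2: 10100 XOR 11101 = 01001
  pos 3: 10011 XOR 11101 = 01110
  pos 4: 11100 XOR 11101 = 00001
Remainder (last 4 bits) = 1000. This is the CRC / FCS.

1000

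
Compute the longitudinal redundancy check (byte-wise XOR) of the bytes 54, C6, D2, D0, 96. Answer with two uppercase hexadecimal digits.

06

XOR the bytes together:
  start with 0x54
  0x54 ⊕ 0xC6 = 0x92
  0x92 ⊕ 0xD2 = 0x40
  0x40 ⊕ 0xD0 = 0x90
  0x90 ⊕ 0x96 = 0x06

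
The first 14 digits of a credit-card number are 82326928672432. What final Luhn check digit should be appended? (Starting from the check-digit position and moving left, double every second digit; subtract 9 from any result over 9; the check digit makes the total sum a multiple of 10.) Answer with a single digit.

9

Partial digits right→left: 2 3 4 2 7 6 8 2 9 6 2 3 2 8
Double every second digit counting from the check-digit position (so the 1st, 3rd, 5th, ... of the partial from the right).
  doubled (with −9 where >9): 4 8 5 7 9 4 4 → sum 41
  kept as-is: 3 2 6 2 6 3 8 → sum 30
Total = 41 + 30 = 71.
Check digit = (10 − (71 mod 10)) mod 10 = 9.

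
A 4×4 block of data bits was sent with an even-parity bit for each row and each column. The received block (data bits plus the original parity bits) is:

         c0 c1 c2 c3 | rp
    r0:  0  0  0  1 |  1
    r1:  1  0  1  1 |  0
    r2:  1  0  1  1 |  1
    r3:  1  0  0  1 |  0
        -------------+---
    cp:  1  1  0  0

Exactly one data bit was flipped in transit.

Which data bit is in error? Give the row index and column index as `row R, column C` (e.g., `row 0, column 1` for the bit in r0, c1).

Recompute each row's even parity and compare to rp:
  r0: data parity 1, sent rp 1 → ok
  r1: data parity 1, sent rp 0 → mismatch
  r2: data parity 1, sent rp 1 → ok
  r3: data parity 0, sent rp 0 → ok
Recompute each column's even parity and compare to cp:
  c0: data parity 1, sent cp 1 → ok
  c1: data parity 0, sent cp 1 → mismatch
  c2: data parity 0, sent cp 0 → ok
  c3: data parity 0, sent cp 0 → ok
Exactly one row (r1) and one column (c1) fail → the flipped bit is at their intersection.

row 1, column 1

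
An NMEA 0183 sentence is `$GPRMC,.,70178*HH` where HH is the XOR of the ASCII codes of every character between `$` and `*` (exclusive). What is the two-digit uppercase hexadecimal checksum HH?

XOR the ASCII codes of the payload characters:
  'G' = 0x47 → acc = 0x47
  'P' = 0x50 → acc = 0x17
  'R' = 0x52 → acc = 0x45
  'M' = 0x4D → acc = 0x08
  'C' = 0x43 → acc = 0x4B
  ',' = 0x2C → acc = 0x67
  '.' = 0x2E → acc = 0x49
  ',' = 0x2C → acc = 0x65
  '7' = 0x37 → acc = 0x52
  '0' = 0x30 → acc = 0x62
  '1' = 0x31 → acc = 0x53
  '7' = 0x37 → acc = 0x64
  '8' = 0x38 → acc = 0x5C
Checksum = 0x5C.

5C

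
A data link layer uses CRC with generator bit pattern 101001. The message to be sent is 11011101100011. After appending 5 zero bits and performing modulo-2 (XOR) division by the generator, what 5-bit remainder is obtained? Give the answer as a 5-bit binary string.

10110

Append 5 zeros: 1101110110001100000. Divide by 101001 (XOR where the leading bit is 1):
  pos 0: 110111 XOR 101001 = 011110
  pos 1: 111100 XOR 101001 = 010101
  pos 2: 101011 XOR 101001 = 000010
  pos 6: 101000 XOR 101001 = 000001
  pos 11: 111000 XOR 101001 = 010001
  pos 12: 100010 XOR 101001 = 001011
Remainder (last 5 bits) = 10110. This is the CRC / FCS.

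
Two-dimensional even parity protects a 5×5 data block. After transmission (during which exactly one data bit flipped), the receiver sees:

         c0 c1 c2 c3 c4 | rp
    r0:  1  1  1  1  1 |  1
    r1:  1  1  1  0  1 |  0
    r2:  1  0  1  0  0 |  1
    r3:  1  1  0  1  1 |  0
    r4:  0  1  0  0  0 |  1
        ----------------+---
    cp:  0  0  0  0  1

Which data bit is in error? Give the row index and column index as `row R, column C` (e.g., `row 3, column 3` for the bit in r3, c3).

Recompute each row's even parity and compare to rp:
  r0: data parity 1, sent rp 1 → ok
  r1: data parity 0, sent rp 0 → ok
  r2: data parity 0, sent rp 1 → mismatch
  r3: data parity 0, sent rp 0 → ok
  r4: data parity 1, sent rp 1 → ok
Recompute each column's even parity and compare to cp:
  c0: data parity 0, sent cp 0 → ok
  c1: data parity 0, sent cp 0 → ok
  c2: data parity 1, sent cp 0 → mismatch
  c3: data parity 0, sent cp 0 → ok
  c4: data parity 1, sent cp 1 → ok
Exactly one row (r2) and one column (c2) fail → the flipped bit is at their intersection.

row 2, column 2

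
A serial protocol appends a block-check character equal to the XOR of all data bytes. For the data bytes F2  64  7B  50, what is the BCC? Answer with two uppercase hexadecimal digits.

XOR the bytes together:
  start with 0xF2
  0xF2 ⊕ 0x64 = 0x96
  0x96 ⊕ 0x7B = 0xED
  0xED ⊕ 0x50 = 0xBD

BD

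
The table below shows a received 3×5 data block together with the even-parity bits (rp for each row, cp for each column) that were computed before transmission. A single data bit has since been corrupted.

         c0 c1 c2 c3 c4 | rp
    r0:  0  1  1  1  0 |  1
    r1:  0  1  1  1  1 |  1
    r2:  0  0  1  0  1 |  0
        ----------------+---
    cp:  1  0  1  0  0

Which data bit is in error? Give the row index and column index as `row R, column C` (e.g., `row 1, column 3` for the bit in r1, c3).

Recompute each row's even parity and compare to rp:
  r0: data parity 1, sent rp 1 → ok
  r1: data parity 0, sent rp 1 → mismatch
  r2: data parity 0, sent rp 0 → ok
Recompute each column's even parity and compare to cp:
  c0: data parity 0, sent cp 1 → mismatch
  c1: data parity 0, sent cp 0 → ok
  c2: data parity 1, sent cp 1 → ok
  c3: data parity 0, sent cp 0 → ok
  c4: data parity 0, sent cp 0 → ok
Exactly one row (r1) and one column (c0) fail → the flipped bit is at their intersection.

row 1, column 0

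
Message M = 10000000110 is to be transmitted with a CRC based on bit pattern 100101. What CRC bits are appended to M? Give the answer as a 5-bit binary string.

00001

Append 5 zeros: 1000000011000000. Divide by 100101 (XOR where the leading bit is 1):
  pos 0: 100000 XOR 100101 = 000101
  pos 3: 101001 XOR 100101 = 001100
  pos 5: 110010 XOR 100101 = 010111
  pos 6: 101110 XOR 100101 = 001011
  pos 8: 101100 XOR 100101 = 001001
  pos 10: 100100 XOR 100101 = 000001
Remainder (last 5 bits) = 00001. This is the CRC / FCS.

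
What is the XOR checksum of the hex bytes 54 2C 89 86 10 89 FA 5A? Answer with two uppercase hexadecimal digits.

XOR the bytes together:
  start with 0x54
  0x54 ⊕ 0x2C = 0x78
  0x78 ⊕ 0x89 = 0xF1
  0xF1 ⊕ 0x86 = 0x77
  0x77 ⊕ 0x10 = 0x67
  0x67 ⊕ 0x89 = 0xEE
  0xEE ⊕ 0xFA = 0x14
  0x14 ⊕ 0x5A = 0x4E

4E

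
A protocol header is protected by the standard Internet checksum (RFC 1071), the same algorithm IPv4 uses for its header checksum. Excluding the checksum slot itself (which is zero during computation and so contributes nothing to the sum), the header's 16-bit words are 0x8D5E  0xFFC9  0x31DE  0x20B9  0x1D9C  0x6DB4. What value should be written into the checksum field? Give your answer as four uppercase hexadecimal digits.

One's-complement addition (fold any carry out of bit 15 back into bit 0):
  0x8D5E + 0xFFC9 = 0x18D27 → wrap carry → 0x8D28
  0x8D28 + 0x31DE = 0x0BF06
  0xBF06 + 0x20B9 = 0x0DFBF
  0xDFBF + 0x1D9C = 0x0FD5B
  0xFD5B + 0x6DB4 = 0x16B0F → wrap carry → 0x6B10
One's-complement sum = 0x6B10.
Checksum = ~0x6B10 & 0xFFFF = 0x94EF.

94EF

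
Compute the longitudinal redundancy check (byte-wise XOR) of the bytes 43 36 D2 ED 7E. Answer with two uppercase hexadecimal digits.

34

XOR the bytes together:
  start with 0x43
  0x43 ⊕ 0x36 = 0x75
  0x75 ⊕ 0xD2 = 0xA7
  0xA7 ⊕ 0xED = 0x4A
  0x4A ⊕ 0x7E = 0x34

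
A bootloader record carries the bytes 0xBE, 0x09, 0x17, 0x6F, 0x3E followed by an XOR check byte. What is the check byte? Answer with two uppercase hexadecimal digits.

XOR the bytes together:
  start with 0xBE
  0xBE ⊕ 0x09 = 0xB7
  0xB7 ⊕ 0x17 = 0xA0
  0xA0 ⊕ 0x6F = 0xCF
  0xCF ⊕ 0x3E = 0xF1

F1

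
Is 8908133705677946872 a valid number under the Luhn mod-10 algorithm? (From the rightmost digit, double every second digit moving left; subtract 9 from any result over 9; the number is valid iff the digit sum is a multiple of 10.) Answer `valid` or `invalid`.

invalid

From the right, keep odd positions and double even positions (subtract 9 from any doubled value over 9):
  doubled (positions 2,4,...): 5 3 9 5 1 5 6 7 9 → sum 50
  kept (positions 1,3,...): 2 8 4 7 6 0 3 1 0 8 → sum 39
Total = 89.
89 mod 10 = 9, so the number is invalid.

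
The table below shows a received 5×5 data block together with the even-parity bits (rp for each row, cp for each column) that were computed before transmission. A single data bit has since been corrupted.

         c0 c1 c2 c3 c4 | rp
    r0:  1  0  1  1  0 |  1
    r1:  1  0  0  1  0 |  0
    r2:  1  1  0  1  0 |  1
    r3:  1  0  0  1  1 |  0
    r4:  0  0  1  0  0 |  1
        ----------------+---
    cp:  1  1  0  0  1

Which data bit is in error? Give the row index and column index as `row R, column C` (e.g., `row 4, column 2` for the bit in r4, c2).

Recompute each row's even parity and compare to rp:
  r0: data parity 1, sent rp 1 → ok
  r1: data parity 0, sent rp 0 → ok
  r2: data parity 1, sent rp 1 → ok
  r3: data parity 1, sent rp 0 → mismatch
  r4: data parity 1, sent rp 1 → ok
Recompute each column's even parity and compare to cp:
  c0: data parity 0, sent cp 1 → mismatch
  c1: data parity 1, sent cp 1 → ok
  c2: data parity 0, sent cp 0 → ok
  c3: data parity 0, sent cp 0 → ok
  c4: data parity 1, sent cp 1 → ok
Exactly one row (r3) and one column (c0) fail → the flipped bit is at their intersection.

row 3, column 0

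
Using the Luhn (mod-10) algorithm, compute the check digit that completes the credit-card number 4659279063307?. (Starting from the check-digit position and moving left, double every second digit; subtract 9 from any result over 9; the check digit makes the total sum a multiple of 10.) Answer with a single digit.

Partial digits right→left: 7 0 3 3 6 0 9 7 2 9 5 6 4
Double every second digit counting from the check-digit position (so the 1st, 3rd, 5th, ... of the partial from the right).
  doubled (with −9 where >9): 5 6 3 9 4 1 8 → sum 36
  kept as-is: 0 3 0 7 9 6 → sum 25
Total = 36 + 25 = 61.
Check digit = (10 − (61 mod 10)) mod 10 = 9.

9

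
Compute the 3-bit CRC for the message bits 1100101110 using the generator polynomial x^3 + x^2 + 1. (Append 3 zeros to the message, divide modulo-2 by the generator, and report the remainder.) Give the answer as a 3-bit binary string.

100

Append 3 zeros: 1100101110000. Divide by 1101 (XOR where the leading bit is 1):
  pos 0: 1100 XOR 1101 = 0001
  pos 3: 1101 XOR 1101 = 0000
  pos 7: 1100 XOR 1101 = 0001
Remainder (last 3 bits) = 100. This is the CRC / FCS.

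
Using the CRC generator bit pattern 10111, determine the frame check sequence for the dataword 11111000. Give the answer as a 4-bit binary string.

Append 4 zeros: 111110000000. Divide by 10111 (XOR where the leading bit is 1):
  pos 0: 11111 XOR 10111 = 01000
  pos 1: 10000 XOR 10111 = 00111
  pos 3: 11100 XOR 10111 = 01011
  pos 4: 10110 XOR 10111 = 00001
Remainder (last 4 bits) = 1000. This is the CRC / FCS.

1000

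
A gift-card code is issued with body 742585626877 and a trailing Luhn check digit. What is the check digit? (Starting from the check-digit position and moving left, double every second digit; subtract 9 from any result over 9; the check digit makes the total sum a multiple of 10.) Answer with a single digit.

Partial digits right→left: 7 7 8 6 2 6 5 8 5 2 4 7
Double every second digit counting from the check-digit position (so the 1st, 3rd, 5th, ... of the partial from the right).
  doubled (with −9 where >9): 5 7 4 1 1 8 → sum 26
  kept as-is: 7 6 6 8 2 7 → sum 36
Total = 26 + 36 = 62.
Check digit = (10 − (62 mod 10)) mod 10 = 8.

8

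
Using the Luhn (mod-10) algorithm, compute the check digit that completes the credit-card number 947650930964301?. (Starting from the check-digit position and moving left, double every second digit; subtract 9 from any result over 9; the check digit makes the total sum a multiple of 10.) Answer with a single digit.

9

Partial digits right→left: 1 0 3 4 6 9 0 3 9 0 5 6 7 4 9
Double every second digit counting from the check-digit position (so the 1st, 3rd, 5th, ... of the partial from the right).
  doubled (with −9 where >9): 2 6 3 0 9 1 5 9 → sum 35
  kept as-is: 0 4 9 3 0 6 4 → sum 26
Total = 35 + 26 = 61.
Check digit = (10 − (61 mod 10)) mod 10 = 9.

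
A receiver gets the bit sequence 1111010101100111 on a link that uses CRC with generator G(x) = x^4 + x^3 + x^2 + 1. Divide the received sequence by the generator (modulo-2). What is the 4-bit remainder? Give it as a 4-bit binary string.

Modulo-2 division of 1111010101100111 by 11101:
  pos 0: 11110 XOR 11101 = 00011
  pos 3: 11101 XOR 11101 = 00000
  pos 9: 11001 XOR 11101 = 00100
  pos 11: 10011 XOR 11101 = 01110
Remainder = 1110 (nonzero — an error is detected).

1110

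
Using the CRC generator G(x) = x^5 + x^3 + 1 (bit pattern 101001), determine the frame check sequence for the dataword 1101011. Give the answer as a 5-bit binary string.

11101

Append 5 zeros: 110101100000. Divide by 101001 (XOR where the leading bit is 1):
  pos 0: 110101 XOR 101001 = 011100
  pos 1: 111001 XOR 101001 = 010000
  pos 2: 100000 XOR 101001 = 001001
  pos 4: 100100 XOR 101001 = 001101
  pos 6: 110100 XOR 101001 = 011101
Remainder (last 5 bits) = 11101. This is the CRC / FCS.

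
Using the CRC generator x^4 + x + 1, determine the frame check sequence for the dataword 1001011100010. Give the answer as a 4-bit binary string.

Append 4 zeros: 10010111000100000. Divide by 10011 (XOR where the leading bit is 1):
  pos 0: 10010 XOR 10011 = 00001
  pos 4: 11110 XOR 10011 = 01101
  pos 5: 11010 XOR 10011 = 01001
  pos 6: 10010 XOR 10011 = 00001
  pos 10: 11000 XOR 10011 = 01011
  pos 11: 10110 XOR 10011 = 00101
Remainder (last 4 bits) = 1010. This is the CRC / FCS.

1010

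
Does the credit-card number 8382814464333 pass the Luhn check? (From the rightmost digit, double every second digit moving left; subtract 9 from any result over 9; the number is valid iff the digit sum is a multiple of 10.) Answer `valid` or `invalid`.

From the right, keep odd positions and double even positions (subtract 9 from any doubled value over 9):
  doubled (positions 2,4,...): 6 8 8 2 4 6 → sum 34
  kept (positions 1,3,...): 3 3 6 4 8 8 8 → sum 40
Total = 74.
74 mod 10 = 4, so the number is invalid.

invalid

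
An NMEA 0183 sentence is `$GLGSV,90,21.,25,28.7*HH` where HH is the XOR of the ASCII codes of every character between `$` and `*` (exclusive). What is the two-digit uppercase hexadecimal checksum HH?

79

XOR the ASCII codes of the payload characters:
  'G' = 0x47 → acc = 0x47
  'L' = 0x4C → acc = 0x0B
  'G' = 0x47 → acc = 0x4C
  'S' = 0x53 → acc = 0x1F
  'V' = 0x56 → acc = 0x49
  ',' = 0x2C → acc = 0x65
  '9' = 0x39 → acc = 0x5C
  '0' = 0x30 → acc = 0x6C
  ',' = 0x2C → acc = 0x40
  '2' = 0x32 → acc = 0x72
  '1' = 0x31 → acc = 0x43
  '.' = 0x2E → acc = 0x6D
  ',' = 0x2C → acc = 0x41
  '2' = 0x32 → acc = 0x73
  '5' = 0x35 → acc = 0x46
  ',' = 0x2C → acc = 0x6A
  '2' = 0x32 → acc = 0x58
  '8' = 0x38 → acc = 0x60
  '.' = 0x2E → acc = 0x4E
  '7' = 0x37 → acc = 0x79
Checksum = 0x79.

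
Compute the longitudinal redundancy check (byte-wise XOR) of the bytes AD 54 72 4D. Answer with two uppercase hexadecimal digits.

C6

XOR the bytes together:
  start with 0xAD
  0xAD ⊕ 0x54 = 0xF9
  0xF9 ⊕ 0x72 = 0x8B
  0x8B ⊕ 0x4D = 0xC6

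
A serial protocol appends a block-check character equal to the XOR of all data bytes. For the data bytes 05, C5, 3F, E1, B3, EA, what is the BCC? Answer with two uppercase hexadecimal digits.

XOR the bytes together:
  start with 0x05
  0x05 ⊕ 0xC5 = 0xC0
  0xC0 ⊕ 0x3F = 0xFF
  0xFF ⊕ 0xE1 = 0x1E
  0x1E ⊕ 0xB3 = 0xAD
  0xAD ⊕ 0xEA = 0x47

47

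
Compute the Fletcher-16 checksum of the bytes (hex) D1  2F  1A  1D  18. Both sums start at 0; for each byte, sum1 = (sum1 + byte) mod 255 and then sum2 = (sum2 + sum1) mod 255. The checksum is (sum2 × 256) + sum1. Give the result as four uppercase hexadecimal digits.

Running sums (mod 255):
  after byte 0 (D1): sum1=209, sum2=209
  after byte 1 (2F): sum1=1, sum2=210
  after byte 2 (1A): sum1=27, sum2=237
  after byte 3 (1D): sum1=56, sum2=38
  after byte 4 (18): sum1=80, sum2=118
Checksum = sum2·256 + sum1 = 118·256 + 80 = 30288 = 0x7650.

7650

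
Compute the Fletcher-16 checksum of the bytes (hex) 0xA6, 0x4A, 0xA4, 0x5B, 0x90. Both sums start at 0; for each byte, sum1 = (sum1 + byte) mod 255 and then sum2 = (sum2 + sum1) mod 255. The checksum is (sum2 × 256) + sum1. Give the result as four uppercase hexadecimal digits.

Running sums (mod 255):
  after byte 0 (0xA6): sum1=166, sum2=166
  after byte 1 (0x4A): sum1=240, sum2=151
  after byte 2 (0xA4): sum1=149, sum2=45
  after byte 3 (0x5B): sum1=240, sum2=30
  after byte 4 (0x90): sum1=129, sum2=159
Checksum = sum2·256 + sum1 = 159·256 + 129 = 40833 = 0x9F81.

9F81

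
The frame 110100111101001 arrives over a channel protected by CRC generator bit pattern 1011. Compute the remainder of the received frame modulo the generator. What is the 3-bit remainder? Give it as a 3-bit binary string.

Modulo-2 division of 110100111101001 by 1011:
  pos 0: 1101 XOR 1011 = 0110
  pos 1: 1100 XOR 1011 = 0111
  pos 2: 1110 XOR 1011 = 0101
  pos 3: 1011 XOR 1011 = 0000
  pos 7: 1110 XOR 1011 = 0101
  pos 8: 1011 XOR 1011 = 0000
Remainder = 001 (nonzero — an error is detected).

001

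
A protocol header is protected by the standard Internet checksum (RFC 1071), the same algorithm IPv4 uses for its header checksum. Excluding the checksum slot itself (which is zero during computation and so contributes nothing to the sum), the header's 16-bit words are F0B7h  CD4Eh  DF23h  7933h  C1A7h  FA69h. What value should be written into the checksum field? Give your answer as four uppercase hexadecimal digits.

2D90

One's-complement addition (fold any carry out of bit 15 back into bit 0):
  0xF0B7 + 0xCD4E = 0x1BE05 → wrap carry → 0xBE06
  0xBE06 + 0xDF23 = 0x19D29 → wrap carry → 0x9D2A
  0x9D2A + 0x7933 = 0x1165D → wrap carry → 0x165E
  0x165E + 0xC1A7 = 0x0D805
  0xD805 + 0xFA69 = 0x1D26E → wrap carry → 0xD26F
One's-complement sum = 0xD26F.
Checksum = ~0xD26F & 0xFFFF = 0x2D90.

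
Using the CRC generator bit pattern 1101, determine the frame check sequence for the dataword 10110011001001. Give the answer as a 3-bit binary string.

001

Append 3 zeros: 10110011001001000. Divide by 1101 (XOR where the leading bit is 1):
  pos 0: 1011 XOR 1101 = 0110
  pos 1: 1100 XOR 1101 = 0001
  pos 4: 1011 XOR 1101 = 0110
  pos 5: 1100 XOR 1101 = 0001
  pos 8: 1010 XOR 1101 = 0111
  pos 9: 1110 XOR 1101 = 0011
  pos 11: 1110 XOR 1101 = 0011
  pos 13: 1100 XOR 1101 = 0001
Remainder (last 3 bits) = 001. This is the CRC / FCS.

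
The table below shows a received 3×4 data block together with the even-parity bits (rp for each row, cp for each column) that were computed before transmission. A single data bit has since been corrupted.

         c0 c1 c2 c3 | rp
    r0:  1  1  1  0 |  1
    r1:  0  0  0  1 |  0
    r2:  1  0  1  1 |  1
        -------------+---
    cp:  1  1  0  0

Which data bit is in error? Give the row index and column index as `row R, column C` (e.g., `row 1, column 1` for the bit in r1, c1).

row 1, column 0

Recompute each row's even parity and compare to rp:
  r0: data parity 1, sent rp 1 → ok
  r1: data parity 1, sent rp 0 → mismatch
  r2: data parity 1, sent rp 1 → ok
Recompute each column's even parity and compare to cp:
  c0: data parity 0, sent cp 1 → mismatch
  c1: data parity 1, sent cp 1 → ok
  c2: data parity 0, sent cp 0 → ok
  c3: data parity 0, sent cp 0 → ok
Exactly one row (r1) and one column (c0) fail → the flipped bit is at their intersection.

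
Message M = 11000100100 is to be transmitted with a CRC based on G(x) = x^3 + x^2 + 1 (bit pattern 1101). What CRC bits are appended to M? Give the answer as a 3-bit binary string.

Append 3 zeros: 11000100100000. Divide by 1101 (XOR where the leading bit is 1):
  pos 0: 1100 XOR 1101 = 0001
  pos 3: 1010 XOR 1101 = 0111
  pos 4: 1110 XOR 1101 = 0011
  pos 6: 1110 XOR 1101 = 0011
  pos 8: 1100 XOR 1101 = 0001
Remainder (last 3 bits) = 100. This is the CRC / FCS.

100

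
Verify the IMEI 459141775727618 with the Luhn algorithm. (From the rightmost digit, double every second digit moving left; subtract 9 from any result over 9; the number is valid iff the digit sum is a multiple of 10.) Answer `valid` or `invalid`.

invalid

From the right, keep odd positions and double even positions (subtract 9 from any doubled value over 9):
  doubled (positions 2,4,...): 2 5 5 5 2 2 1 → sum 22
  kept (positions 1,3,...): 8 6 2 5 7 4 9 4 → sum 45
Total = 67.
67 mod 10 = 7, so the number is invalid.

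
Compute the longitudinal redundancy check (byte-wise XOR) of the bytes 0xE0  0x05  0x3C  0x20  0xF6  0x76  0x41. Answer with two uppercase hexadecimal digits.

38

XOR the bytes together:
  start with 0xE0
  0xE0 ⊕ 0x05 = 0xE5
  0xE5 ⊕ 0x3C = 0xD9
  0xD9 ⊕ 0x20 = 0xF9
  0xF9 ⊕ 0xF6 = 0x0F
  0x0F ⊕ 0x76 = 0x79
  0x79 ⊕ 0x41 = 0x38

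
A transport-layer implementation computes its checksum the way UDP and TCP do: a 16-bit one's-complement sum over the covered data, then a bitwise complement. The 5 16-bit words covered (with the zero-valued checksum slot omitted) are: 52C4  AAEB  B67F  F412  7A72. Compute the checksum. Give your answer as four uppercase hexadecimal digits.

One's-complement addition (fold any carry out of bit 15 back into bit 0):
  0x52C4 + 0xAAEB = 0x0FDAF
  0xFDAF + 0xB67F = 0x1B42E → wrap carry → 0xB42F
  0xB42F + 0xF412 = 0x1A841 → wrap carry → 0xA842
  0xA842 + 0x7A72 = 0x122B4 → wrap carry → 0x22B5
One's-complement sum = 0x22B5.
Checksum = ~0x22B5 & 0xFFFF = 0xDD4A.

DD4A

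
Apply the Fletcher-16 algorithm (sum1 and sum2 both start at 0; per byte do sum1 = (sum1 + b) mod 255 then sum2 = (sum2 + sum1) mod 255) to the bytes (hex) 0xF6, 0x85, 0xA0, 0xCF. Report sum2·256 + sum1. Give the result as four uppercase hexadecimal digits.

7DEC

Running sums (mod 255):
  after byte 0 (0xF6): sum1=246, sum2=246
  after byte 1 (0x85): sum1=124, sum2=115
  after byte 2 (0xA0): sum1=29, sum2=144
  after byte 3 (0xCF): sum1=236, sum2=125
Checksum = sum2·256 + sum1 = 125·256 + 236 = 32236 = 0x7DEC.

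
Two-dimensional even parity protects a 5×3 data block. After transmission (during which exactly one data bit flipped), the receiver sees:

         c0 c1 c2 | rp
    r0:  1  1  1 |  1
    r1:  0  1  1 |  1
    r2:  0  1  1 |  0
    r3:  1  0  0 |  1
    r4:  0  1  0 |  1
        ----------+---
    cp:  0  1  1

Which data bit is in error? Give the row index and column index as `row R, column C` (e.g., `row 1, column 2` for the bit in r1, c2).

row 1, column 1

Recompute each row's even parity and compare to rp:
  r0: data parity 1, sent rp 1 → ok
  r1: data parity 0, sent rp 1 → mismatch
  r2: data parity 0, sent rp 0 → ok
  r3: data parity 1, sent rp 1 → ok
  r4: data parity 1, sent rp 1 → ok
Recompute each column's even parity and compare to cp:
  c0: data parity 0, sent cp 0 → ok
  c1: data parity 0, sent cp 1 → mismatch
  c2: data parity 1, sent cp 1 → ok
Exactly one row (r1) and one column (c1) fail → the flipped bit is at their intersection.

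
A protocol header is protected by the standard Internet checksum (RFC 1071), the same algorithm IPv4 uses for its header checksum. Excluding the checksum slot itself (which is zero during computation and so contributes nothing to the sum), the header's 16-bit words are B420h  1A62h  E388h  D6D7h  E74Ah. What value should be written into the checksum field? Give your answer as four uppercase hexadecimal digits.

8FD1

One's-complement addition (fold any carry out of bit 15 back into bit 0):
  0xB420 + 0x1A62 = 0x0CE82
  0xCE82 + 0xE388 = 0x1B20A → wrap carry → 0xB20B
  0xB20B + 0xD6D7 = 0x188E2 → wrap carry → 0x88E3
  0x88E3 + 0xE74A = 0x1702D → wrap carry → 0x702E
One's-complement sum = 0x702E.
Checksum = ~0x702E & 0xFFFF = 0x8FD1.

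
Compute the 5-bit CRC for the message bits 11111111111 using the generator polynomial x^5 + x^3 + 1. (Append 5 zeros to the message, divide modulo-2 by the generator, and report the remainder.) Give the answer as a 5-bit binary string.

00011

Append 5 zeros: 1111111111100000. Divide by 101001 (XOR where the leading bit is 1):
  pos 0: 111111 XOR 101001 = 010110
  pos 1: 101101 XOR 101001 = 000100
  pos 4: 100111 XOR 101001 = 001110
  pos 6: 111010 XOR 101001 = 010011
  pos 7: 100110 XOR 101001 = 001111
  pos 9: 111100 XOR 101001 = 010101
  pos 10: 101010 XOR 101001 = 000011
Remainder (last 5 bits) = 00011. This is the CRC / FCS.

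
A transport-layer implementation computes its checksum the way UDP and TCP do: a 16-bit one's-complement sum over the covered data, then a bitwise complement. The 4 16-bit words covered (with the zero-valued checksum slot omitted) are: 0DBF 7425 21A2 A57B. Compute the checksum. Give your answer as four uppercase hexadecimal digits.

B6FD

One's-complement addition (fold any carry out of bit 15 back into bit 0):
  0x0DBF + 0x7425 = 0x081E4
  0x81E4 + 0x21A2 = 0x0A386
  0xA386 + 0xA57B = 0x14901 → wrap carry → 0x4902
One's-complement sum = 0x4902.
Checksum = ~0x4902 & 0xFFFF = 0xB6FD.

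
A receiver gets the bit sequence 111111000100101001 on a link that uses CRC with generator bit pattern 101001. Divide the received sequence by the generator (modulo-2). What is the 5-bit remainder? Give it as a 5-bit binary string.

Modulo-2 division of 111111000100101001 by 101001:
  pos 0: 111111 XOR 101001 = 010110
  pos 1: 101100 XOR 101001 = 000101
  pos 4: 101001 XOR 101001 = 000000
  pos 12: 101001 XOR 101001 = 000000
Remainder = 00000 (zero — the frame passes the CRC check).

00000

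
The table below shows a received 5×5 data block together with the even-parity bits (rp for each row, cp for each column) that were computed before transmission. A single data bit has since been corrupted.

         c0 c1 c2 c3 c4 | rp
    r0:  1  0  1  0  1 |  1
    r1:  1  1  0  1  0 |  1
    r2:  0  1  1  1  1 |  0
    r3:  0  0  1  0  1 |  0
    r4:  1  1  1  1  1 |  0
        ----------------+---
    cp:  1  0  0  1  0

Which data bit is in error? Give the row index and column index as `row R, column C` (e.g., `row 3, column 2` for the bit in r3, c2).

row 4, column 1

Recompute each row's even parity and compare to rp:
  r0: data parity 1, sent rp 1 → ok
  r1: data parity 1, sent rp 1 → ok
  r2: data parity 0, sent rp 0 → ok
  r3: data parity 0, sent rp 0 → ok
  r4: data parity 1, sent rp 0 → mismatch
Recompute each column's even parity and compare to cp:
  c0: data parity 1, sent cp 1 → ok
  c1: data parity 1, sent cp 0 → mismatch
  c2: data parity 0, sent cp 0 → ok
  c3: data parity 1, sent cp 1 → ok
  c4: data parity 0, sent cp 0 → ok
Exactly one row (r4) and one column (c1) fail → the flipped bit is at their intersection.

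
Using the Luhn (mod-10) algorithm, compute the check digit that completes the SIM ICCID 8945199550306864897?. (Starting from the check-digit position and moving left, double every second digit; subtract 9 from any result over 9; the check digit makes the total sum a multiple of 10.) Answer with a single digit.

0

Partial digits right→left: 7 9 8 4 6 8 6 0 3 0 5 5 9 9 1 5 4 9 8
Double every second digit counting from the check-digit position (so the 1st, 3rd, 5th, ... of the partial from the right).
  doubled (with −9 where >9): 5 7 3 3 6 1 9 2 8 7 → sum 51
  kept as-is: 9 4 8 0 0 5 9 5 9 → sum 49
Total = 51 + 49 = 100.
Check digit = (10 − (100 mod 10)) mod 10 = 0.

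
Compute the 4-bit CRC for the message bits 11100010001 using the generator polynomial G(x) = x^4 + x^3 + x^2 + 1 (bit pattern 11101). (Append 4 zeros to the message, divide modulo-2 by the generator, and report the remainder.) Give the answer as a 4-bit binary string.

Append 4 zeros: 111000100010000. Divide by 11101 (XOR where the leading bit is 1):
  pos 0: 11100 XOR 11101 = 00001
  pos 4: 10100 XOR 11101 = 01001
  pos 5: 10010 XOR 11101 = 01111
  pos 6: 11111 XOR 11101 = 00010
  pos 9: 10000 XOR 11101 = 01101
  pos 10: 11010 XOR 11101 = 00111
Remainder (last 4 bits) = 0111. This is the CRC / FCS.

0111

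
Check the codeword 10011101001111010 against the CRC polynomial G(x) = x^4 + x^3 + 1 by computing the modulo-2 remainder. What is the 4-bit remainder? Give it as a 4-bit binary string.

Modulo-2 division of 10011101001111010 by 11001:
  pos 0: 10011 XOR 11001 = 01010
  pos 1: 10101 XOR 11001 = 01100
  pos 2: 11000 XOR 11001 = 00001
  pos 6: 11001 XOR 11001 = 00000
  pos 11: 11101 XOR 11001 = 00100
Remainder = 1000 (nonzero — an error is detected).

1000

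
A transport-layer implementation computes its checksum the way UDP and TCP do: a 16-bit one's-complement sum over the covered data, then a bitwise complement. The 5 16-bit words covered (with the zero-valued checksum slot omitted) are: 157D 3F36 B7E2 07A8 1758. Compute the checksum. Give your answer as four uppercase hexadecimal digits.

D469

One's-complement addition (fold any carry out of bit 15 back into bit 0):
  0x157D + 0x3F36 = 0x054B3
  0x54B3 + 0xB7E2 = 0x10C95 → wrap carry → 0x0C96
  0x0C96 + 0x07A8 = 0x0143E
  0x143E + 0x1758 = 0x02B96
One's-complement sum = 0x2B96.
Checksum = ~0x2B96 & 0xFFFF = 0xD469.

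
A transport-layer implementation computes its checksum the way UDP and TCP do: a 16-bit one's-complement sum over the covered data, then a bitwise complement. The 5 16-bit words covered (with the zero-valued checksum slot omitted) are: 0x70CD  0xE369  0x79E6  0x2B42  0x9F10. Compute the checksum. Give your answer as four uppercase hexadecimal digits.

One's-complement addition (fold any carry out of bit 15 back into bit 0):
  0x70CD + 0xE369 = 0x15436 → wrap carry → 0x5437
  0x5437 + 0x79E6 = 0x0CE1D
  0xCE1D + 0x2B42 = 0x0F95F
  0xF95F + 0x9F10 = 0x1986F → wrap carry → 0x9870
One's-complement sum = 0x9870.
Checksum = ~0x9870 & 0xFFFF = 0x678F.

678F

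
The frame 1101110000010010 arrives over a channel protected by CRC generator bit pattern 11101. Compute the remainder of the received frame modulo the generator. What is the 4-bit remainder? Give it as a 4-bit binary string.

Modulo-2 division of 1101110000010010 by 11101:
  pos 0: 11011 XOR 11101 = 00110
  pos 2: 11010 XOR 11101 = 00111
  pos 4: 11100 XOR 11101 = 00001
  pos 8: 10010 XOR 11101 = 01111
  pos 9: 11110 XOR 11101 = 00011
Remainder = 1110 (nonzero — an error is detected).

1110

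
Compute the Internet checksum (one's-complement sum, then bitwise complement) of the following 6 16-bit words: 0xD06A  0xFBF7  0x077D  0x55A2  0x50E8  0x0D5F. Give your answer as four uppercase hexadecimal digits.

One's-complement addition (fold any carry out of bit 15 back into bit 0):
  0xD06A + 0xFBF7 = 0x1CC61 → wrap carry → 0xCC62
  0xCC62 + 0x077D = 0x0D3DF
  0xD3DF + 0x55A2 = 0x12981 → wrap carry → 0x2982
  0x2982 + 0x50E8 = 0x07A6A
  0x7A6A + 0x0D5F = 0x087C9
One's-complement sum = 0x87C9.
Checksum = ~0x87C9 & 0xFFFF = 0x7836.

7836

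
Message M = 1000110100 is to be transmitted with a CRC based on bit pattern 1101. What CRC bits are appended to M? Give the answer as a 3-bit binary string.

Append 3 zeros: 1000110100000. Divide by 1101 (XOR where the leading bit is 1):
  pos 0: 1000 XOR 1101 = 0101
  pos 1: 1011 XOR 1101 = 0110
  pos 2: 1101 XOR 1101 = 0000
  pos 7: 1000 XOR 1101 = 0101
  pos 8: 1010 XOR 1101 = 0111
  pos 9: 1110 XOR 1101 = 0011
Remainder (last 3 bits) = 011. This is the CRC / FCS.

011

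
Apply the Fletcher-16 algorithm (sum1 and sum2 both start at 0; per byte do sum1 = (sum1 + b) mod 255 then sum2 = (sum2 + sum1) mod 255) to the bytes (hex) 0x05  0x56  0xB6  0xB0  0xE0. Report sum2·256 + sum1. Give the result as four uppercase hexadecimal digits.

D8A3

Running sums (mod 255):
  after byte 0 (0x05): sum1=5, sum2=5
  after byte 1 (0x56): sum1=91, sum2=96
  after byte 2 (0xB6): sum1=18, sum2=114
  after byte 3 (0xB0): sum1=194, sum2=53
  after byte 4 (0xE0): sum1=163, sum2=216
Checksum = sum2·256 + sum1 = 216·256 + 163 = 55459 = 0xD8A3.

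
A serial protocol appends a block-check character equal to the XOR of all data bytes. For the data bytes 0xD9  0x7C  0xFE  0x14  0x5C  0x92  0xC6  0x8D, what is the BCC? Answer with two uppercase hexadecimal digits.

XOR the bytes together:
  start with 0xD9
  0xD9 ⊕ 0x7C = 0xA5
  0xA5 ⊕ 0xFE = 0x5B
  0x5B ⊕ 0x14 = 0x4F
  0x4F ⊕ 0x5C = 0x13
  0x13 ⊕ 0x92 = 0x81
  0x81 ⊕ 0xC6 = 0x47
  0x47 ⊕ 0x8D = 0xCA

CA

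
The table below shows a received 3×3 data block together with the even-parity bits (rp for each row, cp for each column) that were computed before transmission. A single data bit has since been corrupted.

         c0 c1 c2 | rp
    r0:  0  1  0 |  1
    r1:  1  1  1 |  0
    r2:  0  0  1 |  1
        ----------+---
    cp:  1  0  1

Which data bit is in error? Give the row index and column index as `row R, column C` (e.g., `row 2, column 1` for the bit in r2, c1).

Recompute each row's even parity and compare to rp:
  r0: data parity 1, sent rp 1 → ok
  r1: data parity 1, sent rp 0 → mismatch
  r2: data parity 1, sent rp 1 → ok
Recompute each column's even parity and compare to cp:
  c0: data parity 1, sent cp 1 → ok
  c1: data parity 0, sent cp 0 → ok
  c2: data parity 0, sent cp 1 → mismatch
Exactly one row (r1) and one column (c2) fail → the flipped bit is at their intersection.

row 1, column 2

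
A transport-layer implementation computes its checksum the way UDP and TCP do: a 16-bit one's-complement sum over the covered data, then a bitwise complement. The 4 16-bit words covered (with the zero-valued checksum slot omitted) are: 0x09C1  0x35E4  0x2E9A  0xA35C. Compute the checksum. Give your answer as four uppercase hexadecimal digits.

EE63

One's-complement addition (fold any carry out of bit 15 back into bit 0):
  0x09C1 + 0x35E4 = 0x03FA5
  0x3FA5 + 0x2E9A = 0x06E3F
  0x6E3F + 0xA35C = 0x1119B → wrap carry → 0x119C
One's-complement sum = 0x119C.
Checksum = ~0x119C & 0xFFFF = 0xEE63.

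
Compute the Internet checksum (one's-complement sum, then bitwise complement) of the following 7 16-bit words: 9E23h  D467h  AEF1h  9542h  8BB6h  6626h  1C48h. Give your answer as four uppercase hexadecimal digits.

3B1B

One's-complement addition (fold any carry out of bit 15 back into bit 0):
  0x9E23 + 0xD467 = 0x1728A → wrap carry → 0x728B
  0x728B + 0xAEF1 = 0x1217C → wrap carry → 0x217D
  0x217D + 0x9542 = 0x0B6BF
  0xB6BF + 0x8BB6 = 0x14275 → wrap carry → 0x4276
  0x4276 + 0x6626 = 0x0A89C
  0xA89C + 0x1C48 = 0x0C4E4
One's-complement sum = 0xC4E4.
Checksum = ~0xC4E4 & 0xFFFF = 0x3B1B.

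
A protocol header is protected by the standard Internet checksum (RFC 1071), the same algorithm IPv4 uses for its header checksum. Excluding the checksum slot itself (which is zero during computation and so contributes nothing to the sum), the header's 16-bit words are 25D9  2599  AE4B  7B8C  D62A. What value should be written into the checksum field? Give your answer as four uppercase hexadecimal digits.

One's-complement addition (fold any carry out of bit 15 back into bit 0):
  0x25D9 + 0x2599 = 0x04B72
  0x4B72 + 0xAE4B = 0x0F9BD
  0xF9BD + 0x7B8C = 0x17549 → wrap carry → 0x754A
  0x754A + 0xD62A = 0x14B74 → wrap carry → 0x4B75
One's-complement sum = 0x4B75.
Checksum = ~0x4B75 & 0xFFFF = 0xB48A.

B48A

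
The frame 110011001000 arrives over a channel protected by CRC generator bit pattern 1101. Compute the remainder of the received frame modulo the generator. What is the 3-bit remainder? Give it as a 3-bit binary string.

Modulo-2 division of 110011001000 by 1101:
  pos 0: 1100 XOR 1101 = 0001
  pos 3: 1110 XOR 1101 = 0011
  pos 5: 1101 XOR 1101 = 0000
Remainder = 000 (zero — the frame passes the CRC check).

000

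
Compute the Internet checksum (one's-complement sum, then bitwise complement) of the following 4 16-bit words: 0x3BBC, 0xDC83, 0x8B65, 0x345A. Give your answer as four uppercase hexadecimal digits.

2800

One's-complement addition (fold any carry out of bit 15 back into bit 0):
  0x3BBC + 0xDC83 = 0x1183F → wrap carry → 0x1840
  0x1840 + 0x8B65 = 0x0A3A5
  0xA3A5 + 0x345A = 0x0D7FF
One's-complement sum = 0xD7FF.
Checksum = ~0xD7FF & 0xFFFF = 0x2800.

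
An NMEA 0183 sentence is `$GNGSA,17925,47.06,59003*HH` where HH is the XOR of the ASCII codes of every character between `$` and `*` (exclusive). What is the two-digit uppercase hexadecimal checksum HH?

XOR the ASCII codes of the payload characters:
  'G' = 0x47 → acc = 0x47
  'N' = 0x4E → acc = 0x09
  'G' = 0x47 → acc = 0x4E
  'S' = 0x53 → acc = 0x1D
  'A' = 0x41 → acc = 0x5C
  ',' = 0x2C → acc = 0x70
  '1' = 0x31 → acc = 0x41
  '7' = 0x37 → acc = 0x76
  '9' = 0x39 → acc = 0x4F
  '2' = 0x32 → acc = 0x7D
  '5' = 0x35 → acc = 0x48
  ',' = 0x2C → acc = 0x64
  '4' = 0x34 → acc = 0x50
  '7' = 0x37 → acc = 0x67
  '.' = 0x2E → acc = 0x49
  '0' = 0x30 → acc = 0x79
  '6' = 0x36 → acc = 0x4F
  ',' = 0x2C → acc = 0x63
  '5' = 0x35 → acc = 0x56
  '9' = 0x39 → acc = 0x6F
  '0' = 0x30 → acc = 0x5F
  '0' = 0x30 → acc = 0x6F
  '3' = 0x33 → acc = 0x5C
Checksum = 0x5C.

5C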